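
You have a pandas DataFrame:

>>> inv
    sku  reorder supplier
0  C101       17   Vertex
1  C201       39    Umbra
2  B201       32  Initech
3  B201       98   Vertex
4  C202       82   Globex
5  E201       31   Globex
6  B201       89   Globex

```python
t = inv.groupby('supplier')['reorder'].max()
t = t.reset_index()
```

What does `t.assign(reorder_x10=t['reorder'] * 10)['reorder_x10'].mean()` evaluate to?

group by supplier, max of reorder:
supplier
Globex     89
Initech    32
Umbra      39
Vertex     98
Name: reorder, dtype: int64
reset_index():
  supplier  reorder
0   Globex       89
1  Initech       32
2    Umbra       39
3   Vertex       98
add column reorder_x10 = t['reorder'] * 10:
  supplier  reorder  reorder_x10
0   Globex       89          890
1  Initech       32          320
2    Umbra       39          390
3   Vertex       98          980
So mean() = 645.0.

645.0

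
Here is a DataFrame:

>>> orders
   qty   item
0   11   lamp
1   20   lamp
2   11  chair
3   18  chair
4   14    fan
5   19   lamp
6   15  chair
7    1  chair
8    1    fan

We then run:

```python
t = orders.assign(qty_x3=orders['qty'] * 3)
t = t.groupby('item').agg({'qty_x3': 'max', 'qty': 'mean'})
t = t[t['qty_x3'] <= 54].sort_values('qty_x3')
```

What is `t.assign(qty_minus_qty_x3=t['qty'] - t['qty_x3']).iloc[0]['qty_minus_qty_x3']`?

-34.5

add column qty_x3 = orders['qty'] * 3:
   qty   item  qty_x3
0   11   lamp      33
1   20   lamp      60
2   11  chair      33
3   18  chair      54
4   14    fan      42
5   19   lamp      57
6   15  chair      45
7    1  chair       3
8    1    fan       3
group by item: max(qty_x3), mean(qty):
       qty_x3        qty
item                    
chair      54  11.250000
fan        42   7.500000
lamp       60  16.666667
filter rows where qty_x3 <= 54:
       qty_x3    qty
item                
chair      54  11.25
fan        42   7.50
sort by qty_x3:
       qty_x3    qty
item                
fan        42   7.50
chair      54  11.25
add column qty_minus_qty_x3 = t['qty'] - t['qty_x3']:
       qty_x3    qty  qty_minus_qty_x3
item                                  
fan        42   7.50            -34.50
chair      54  11.25            -42.75
Hence -34.5.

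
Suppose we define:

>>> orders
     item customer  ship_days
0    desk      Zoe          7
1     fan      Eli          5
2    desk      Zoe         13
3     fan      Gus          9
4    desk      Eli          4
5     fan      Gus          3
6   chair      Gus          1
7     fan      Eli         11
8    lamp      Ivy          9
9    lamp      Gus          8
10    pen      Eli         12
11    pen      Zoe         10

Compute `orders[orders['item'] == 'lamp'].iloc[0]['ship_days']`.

9

filter rows where item == 'lamp':
   item customer  ship_days
8  lamp      Ivy          9
9  lamp      Gus          8
Taking the value at position 0, column 'ship_days' gives 9.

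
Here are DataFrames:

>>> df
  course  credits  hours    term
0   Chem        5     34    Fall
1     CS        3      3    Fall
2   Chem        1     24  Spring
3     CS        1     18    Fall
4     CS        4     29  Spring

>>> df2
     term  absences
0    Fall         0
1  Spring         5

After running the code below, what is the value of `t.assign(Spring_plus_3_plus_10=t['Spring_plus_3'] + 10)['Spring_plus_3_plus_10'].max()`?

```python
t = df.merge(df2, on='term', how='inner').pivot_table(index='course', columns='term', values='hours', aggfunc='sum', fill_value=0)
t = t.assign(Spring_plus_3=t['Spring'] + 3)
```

merge on 'term' (how='inner') → 5 rows:
  course  credits  hours    term  absences
0   Chem        5     34    Fall         0
1     CS        3      3    Fall         0
2   Chem        1     24  Spring         5
3     CS        1     18    Fall         0
4     CS        4     29  Spring         5
pivot: rows=course, cols=term, sum(hours):
term    Fall  Spring
course              
CS        21      29
Chem      34      24
add column Spring_plus_3 = t['Spring'] + 3:
term    Fall  Spring  Spring_plus_3
course                             
CS        21      29             32
Chem      34      24             27
add column Spring_plus_3_plus_10 = t['Spring_plus_3'] + 10:
term    Fall  Spring  Spring_plus_3  Spring_plus_3_plus_10
course                                                    
CS        21      29             32                     42
Chem      34      24             27                     37
The max of column 'Spring_plus_3_plus_10' is 42.

42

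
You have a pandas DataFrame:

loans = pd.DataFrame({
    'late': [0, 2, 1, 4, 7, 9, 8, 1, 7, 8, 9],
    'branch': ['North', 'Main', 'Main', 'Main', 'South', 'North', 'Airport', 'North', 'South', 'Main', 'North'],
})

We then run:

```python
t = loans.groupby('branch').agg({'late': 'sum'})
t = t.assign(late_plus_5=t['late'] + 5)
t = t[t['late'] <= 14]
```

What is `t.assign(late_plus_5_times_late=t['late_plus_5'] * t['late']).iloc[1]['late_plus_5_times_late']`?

266

group by branch, sum of late:
         late
branch       
Airport     8
Main       15
North      19
South      14
add column late_plus_5 = t['late'] + 5:
         late  late_plus_5
branch                    
Airport     8           13
Main       15           20
North      19           24
South      14           19
filter rows where late <= 14:
         late  late_plus_5
branch                    
Airport     8           13
South      14           19
add column late_plus_5_times_late = t['late_plus_5'] * t['late']:
         late  late_plus_5  late_plus_5_times_late
branch                                            
Airport     8           13                     104
South      14           19                     266
Then the value at position 1, column 'late_plus_5_times_late': 266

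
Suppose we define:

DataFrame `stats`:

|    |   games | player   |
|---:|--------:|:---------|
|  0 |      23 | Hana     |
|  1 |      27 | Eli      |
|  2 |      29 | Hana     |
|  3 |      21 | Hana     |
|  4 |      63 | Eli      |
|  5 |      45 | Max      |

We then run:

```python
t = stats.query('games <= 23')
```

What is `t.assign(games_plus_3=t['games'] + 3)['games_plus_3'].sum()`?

50

filter rows where games <= 23:
   games player
0     23   Hana
3     21   Hana
add column games_plus_3 = t['games'] + 3:
   games player  games_plus_3
0     23   Hana            26
3     21   Hana            24
The sum of column 'games_plus_3' is 50.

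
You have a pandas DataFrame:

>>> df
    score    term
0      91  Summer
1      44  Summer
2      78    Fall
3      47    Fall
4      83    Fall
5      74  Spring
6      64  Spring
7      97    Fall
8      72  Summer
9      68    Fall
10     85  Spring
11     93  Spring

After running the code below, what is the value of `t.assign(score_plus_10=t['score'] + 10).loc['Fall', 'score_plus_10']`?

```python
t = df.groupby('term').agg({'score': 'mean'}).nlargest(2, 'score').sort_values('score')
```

group by term, mean of score:
        score
term         
Fall     74.6
Spring   79.0
Summer   69.0
take 2 rows with largest score:
        score
term         
Spring   79.0
Fall     74.6
sort by score:
        score
term         
Fall     74.6
Spring   79.0
add column score_plus_10 = t['score'] + 10:
        score  score_plus_10
term                        
Fall     74.6           84.6
Spring   79.0           89.0
Finally, value at row 'Fall', column 'score_plus_10' = 84.6.

84.6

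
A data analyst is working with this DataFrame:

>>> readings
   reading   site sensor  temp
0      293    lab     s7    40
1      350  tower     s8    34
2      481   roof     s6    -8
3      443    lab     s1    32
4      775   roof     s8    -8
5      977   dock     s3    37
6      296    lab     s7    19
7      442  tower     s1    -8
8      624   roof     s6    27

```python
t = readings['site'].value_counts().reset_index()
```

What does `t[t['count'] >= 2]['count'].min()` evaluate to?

2

value_counts of site:
site
lab      3
roof     3
tower    2
dock     1
Name: count, dtype: int64
reset_index():
    site  count
0    lab      3
1   roof      3
2  tower      2
3   dock      1
filter rows where count >= 2:
    site  count
0    lab      3
1   roof      3
2  tower      2
Hence 2.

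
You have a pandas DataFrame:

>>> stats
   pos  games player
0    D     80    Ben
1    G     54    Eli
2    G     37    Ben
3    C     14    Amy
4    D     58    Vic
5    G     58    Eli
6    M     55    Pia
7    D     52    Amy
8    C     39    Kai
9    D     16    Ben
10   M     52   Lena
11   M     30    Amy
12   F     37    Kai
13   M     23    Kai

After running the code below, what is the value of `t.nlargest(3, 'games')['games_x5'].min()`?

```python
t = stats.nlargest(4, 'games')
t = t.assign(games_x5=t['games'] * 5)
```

take 4 rows with largest games:
  pos  games player
0   D     80    Ben
4   D     58    Vic
5   G     58    Eli
6   M     55    Pia
add column games_x5 = t['games'] * 5:
  pos  games player  games_x5
0   D     80    Ben       400
4   D     58    Vic       290
5   G     58    Eli       290
6   M     55    Pia       275
take 3 rows with largest games:
  pos  games player  games_x5
0   D     80    Ben       400
4   D     58    Vic       290
5   G     58    Eli       290

290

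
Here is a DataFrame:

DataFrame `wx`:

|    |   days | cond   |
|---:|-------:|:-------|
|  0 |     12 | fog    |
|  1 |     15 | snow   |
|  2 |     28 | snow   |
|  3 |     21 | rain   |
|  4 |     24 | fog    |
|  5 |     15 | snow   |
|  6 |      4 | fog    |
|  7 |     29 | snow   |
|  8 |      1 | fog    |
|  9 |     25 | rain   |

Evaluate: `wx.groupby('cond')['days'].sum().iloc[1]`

group by cond, sum of days:
cond
fog     41
rain    46
snow    87
Name: days, dtype: int64

46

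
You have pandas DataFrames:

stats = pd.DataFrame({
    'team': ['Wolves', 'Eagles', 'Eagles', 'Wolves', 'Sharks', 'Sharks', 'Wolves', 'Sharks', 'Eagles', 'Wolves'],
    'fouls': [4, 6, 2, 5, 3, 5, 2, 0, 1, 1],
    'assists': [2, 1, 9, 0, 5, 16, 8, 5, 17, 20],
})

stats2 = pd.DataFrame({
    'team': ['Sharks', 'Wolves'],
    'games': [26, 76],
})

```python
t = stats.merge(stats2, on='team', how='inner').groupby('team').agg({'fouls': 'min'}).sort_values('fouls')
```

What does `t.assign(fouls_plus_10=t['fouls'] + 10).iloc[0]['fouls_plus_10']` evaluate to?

10

merge on 'team' (how='inner') → 7 rows:
     team  fouls  assists  games
0  Wolves      4        2     76
1  Wolves      5        0     76
2  Sharks      3        5     26
3  Sharks      5       16     26
4  Wolves      2        8     76
5  Sharks      0        5     26
6  Wolves      1       20     76
group by team, min of fouls:
        fouls
team         
Sharks      0
Wolves      1
sort by fouls:
        fouls
team         
Sharks      0
Wolves      1
add column fouls_plus_10 = t['fouls'] + 10:
        fouls  fouls_plus_10
team                        
Sharks      0             10
Wolves      1             11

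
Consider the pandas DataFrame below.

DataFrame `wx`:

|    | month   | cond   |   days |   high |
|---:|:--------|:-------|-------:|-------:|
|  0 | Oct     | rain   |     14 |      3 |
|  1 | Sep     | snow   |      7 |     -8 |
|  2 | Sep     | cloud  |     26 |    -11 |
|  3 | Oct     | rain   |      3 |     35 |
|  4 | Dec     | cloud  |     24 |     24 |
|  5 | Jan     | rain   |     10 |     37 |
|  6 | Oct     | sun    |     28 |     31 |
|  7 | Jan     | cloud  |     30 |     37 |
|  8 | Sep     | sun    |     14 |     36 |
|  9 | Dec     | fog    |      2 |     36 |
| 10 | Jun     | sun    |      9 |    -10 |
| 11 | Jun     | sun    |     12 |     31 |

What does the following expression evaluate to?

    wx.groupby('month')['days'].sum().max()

group by month, sum of days:
month
Dec    26
Jan    40
Jun    21
Oct    45
Sep    47
Name: days, dtype: int64
So max() = 47.

47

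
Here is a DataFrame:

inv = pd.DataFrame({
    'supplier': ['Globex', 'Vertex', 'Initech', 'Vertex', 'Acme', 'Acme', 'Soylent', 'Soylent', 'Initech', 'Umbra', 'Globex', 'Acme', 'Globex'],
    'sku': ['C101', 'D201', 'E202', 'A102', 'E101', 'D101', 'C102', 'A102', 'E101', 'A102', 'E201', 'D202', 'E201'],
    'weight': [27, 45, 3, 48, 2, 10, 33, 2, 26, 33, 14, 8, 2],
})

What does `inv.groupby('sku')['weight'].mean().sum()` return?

175.666666667

group by sku, mean of weight:
sku
A102    27.666667
C101    27.000000
C102    33.000000
D101    10.000000
D201    45.000000
D202     8.000000
E101    14.000000
E201     8.000000
E202     3.000000
Name: weight, dtype: float64
So sum() = 175.666666667.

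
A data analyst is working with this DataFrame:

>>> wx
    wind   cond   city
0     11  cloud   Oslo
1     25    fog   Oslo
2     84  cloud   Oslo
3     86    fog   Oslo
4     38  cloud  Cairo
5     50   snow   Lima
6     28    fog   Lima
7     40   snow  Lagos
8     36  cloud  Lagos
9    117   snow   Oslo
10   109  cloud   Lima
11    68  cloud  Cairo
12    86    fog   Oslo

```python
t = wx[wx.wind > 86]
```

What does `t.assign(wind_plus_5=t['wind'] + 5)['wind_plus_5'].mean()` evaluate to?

filter rows where wind > 86:
    wind   cond  city
9    117   snow  Oslo
10   109  cloud  Lima
add column wind_plus_5 = t['wind'] + 5:
    wind   cond  city  wind_plus_5
9    117   snow  Oslo          122
10   109  cloud  Lima          114
Finally, mean of column 'wind_plus_5' = 118.0.

118.0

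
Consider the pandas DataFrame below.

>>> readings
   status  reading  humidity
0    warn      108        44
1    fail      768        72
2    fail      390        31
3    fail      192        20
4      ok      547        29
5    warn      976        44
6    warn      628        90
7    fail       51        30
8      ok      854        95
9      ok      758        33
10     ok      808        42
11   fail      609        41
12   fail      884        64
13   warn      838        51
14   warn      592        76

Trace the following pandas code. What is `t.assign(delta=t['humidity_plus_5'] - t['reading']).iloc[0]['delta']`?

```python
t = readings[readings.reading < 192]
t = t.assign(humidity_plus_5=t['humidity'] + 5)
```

-59

filter rows where reading < 192:
  status  reading  humidity
0   warn      108        44
7   fail       51        30
add column humidity_plus_5 = t['humidity'] + 5:
  status  reading  humidity  humidity_plus_5
0   warn      108        44               49
7   fail       51        30               35
add column delta = t['humidity_plus_5'] - t['reading']:
  status  reading  humidity  humidity_plus_5  delta
0   warn      108        44               49    -59
7   fail       51        30               35    -16
So iloc[0]['delta'] = -59.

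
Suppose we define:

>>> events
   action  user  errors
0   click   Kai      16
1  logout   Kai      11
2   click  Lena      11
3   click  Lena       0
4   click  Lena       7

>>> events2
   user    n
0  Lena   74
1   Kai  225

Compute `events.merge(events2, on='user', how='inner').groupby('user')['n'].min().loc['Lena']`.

merge on 'user' (how='inner') → 5 rows:
   action  user  errors    n
0   click   Kai      16  225
1  logout   Kai      11  225
2   click  Lena      11   74
3   click  Lena       0   74
4   click  Lena       7   74
group by user, min of n:
user
Kai     225
Lena     74
Name: n, dtype: int64

74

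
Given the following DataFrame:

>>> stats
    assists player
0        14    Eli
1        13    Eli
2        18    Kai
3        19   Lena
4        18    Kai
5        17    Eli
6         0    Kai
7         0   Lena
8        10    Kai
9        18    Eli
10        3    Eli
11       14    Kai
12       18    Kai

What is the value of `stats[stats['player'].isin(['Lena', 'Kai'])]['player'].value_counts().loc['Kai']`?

filter rows where player in ['Lena', 'Kai']:
    assists player
2        18    Kai
3        19   Lena
4        18    Kai
6         0    Kai
7         0   Lena
8        10    Kai
11       14    Kai
12       18    Kai
value_counts of player:
player
Kai     6
Lena    2
Name: count, dtype: int64
So loc['Kai'] = 6.

6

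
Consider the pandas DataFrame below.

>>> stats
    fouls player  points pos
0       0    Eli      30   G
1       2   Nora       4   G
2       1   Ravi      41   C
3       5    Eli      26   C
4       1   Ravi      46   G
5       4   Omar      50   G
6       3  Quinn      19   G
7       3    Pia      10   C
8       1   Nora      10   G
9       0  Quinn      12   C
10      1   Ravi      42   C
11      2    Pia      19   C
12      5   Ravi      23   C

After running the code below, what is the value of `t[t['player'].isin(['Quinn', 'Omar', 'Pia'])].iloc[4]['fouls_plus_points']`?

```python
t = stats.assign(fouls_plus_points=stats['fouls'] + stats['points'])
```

add column fouls_plus_points = stats['fouls'] + stats['points']:
    fouls player  points pos  fouls_plus_points
0       0    Eli      30   G                 30
1       2   Nora       4   G                  6
2       1   Ravi      41   C                 42
3       5    Eli      26   C                 31
4       1   Ravi      46   G                 47
5       4   Omar      50   G                 54
6       3  Quinn      19   G                 22
7       3    Pia      10   C                 13
8       1   Nora      10   G                 11
9       0  Quinn      12   C                 12
10      1   Ravi      42   C                 43
11      2    Pia      19   C                 21
12      5   Ravi      23   C                 28
filter rows where player in ['Quinn', 'Omar', 'Pia']:
    fouls player  points pos  fouls_plus_points
5       4   Omar      50   G                 54
6       3  Quinn      19   G                 22
7       3    Pia      10   C                 13
9       0  Quinn      12   C                 12
11      2    Pia      19   C                 21

21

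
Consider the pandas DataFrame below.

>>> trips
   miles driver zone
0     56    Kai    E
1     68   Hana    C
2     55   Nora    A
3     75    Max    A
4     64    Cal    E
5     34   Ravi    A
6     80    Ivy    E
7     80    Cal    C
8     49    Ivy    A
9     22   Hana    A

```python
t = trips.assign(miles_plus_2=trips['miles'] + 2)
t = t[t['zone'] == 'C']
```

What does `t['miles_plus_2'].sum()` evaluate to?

add column miles_plus_2 = trips['miles'] + 2:
   miles driver zone  miles_plus_2
0     56    Kai    E            58
1     68   Hana    C            70
2     55   Nora    A            57
3     75    Max    A            77
4     64    Cal    E            66
5     34   Ravi    A            36
6     80    Ivy    E            82
7     80    Cal    C            82
8     49    Ivy    A            51
9     22   Hana    A            24
filter rows where zone == 'C':
   miles driver zone  miles_plus_2
1     68   Hana    C            70
7     80    Cal    C            82
The sum of column 'miles_plus_2' is 152.

152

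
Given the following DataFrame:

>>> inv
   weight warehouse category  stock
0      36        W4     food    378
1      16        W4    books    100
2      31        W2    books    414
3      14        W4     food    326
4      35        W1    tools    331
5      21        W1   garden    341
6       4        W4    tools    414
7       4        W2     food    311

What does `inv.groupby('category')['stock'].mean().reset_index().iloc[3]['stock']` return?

group by category, mean of stock:
category
books     257.000000
food      338.333333
garden    341.000000
tools     372.500000
Name: stock, dtype: float64
reset_index():
  category       stock
0    books  257.000000
1     food  338.333333
2   garden  341.000000
3    tools  372.500000
Taking the value at position 3, column 'stock' gives 372.5.

372.5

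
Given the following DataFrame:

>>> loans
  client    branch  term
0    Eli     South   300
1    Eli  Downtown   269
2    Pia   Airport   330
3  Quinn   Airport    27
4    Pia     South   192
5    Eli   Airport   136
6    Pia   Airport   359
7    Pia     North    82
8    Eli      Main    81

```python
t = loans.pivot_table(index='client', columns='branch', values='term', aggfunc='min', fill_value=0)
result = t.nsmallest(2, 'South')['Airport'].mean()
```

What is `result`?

pivot: rows=client, cols=branch, min(term):
branch  Airport  Downtown  Main  North  South
client                                       
Eli         136       269    81      0    300
Pia         330         0     0     82    192
Quinn        27         0     0      0      0
take 2 rows with smallest South:
branch  Airport  Downtown  Main  North  South
client                                       
Quinn        27         0     0      0      0
Pia         330         0     0     82    192

178.5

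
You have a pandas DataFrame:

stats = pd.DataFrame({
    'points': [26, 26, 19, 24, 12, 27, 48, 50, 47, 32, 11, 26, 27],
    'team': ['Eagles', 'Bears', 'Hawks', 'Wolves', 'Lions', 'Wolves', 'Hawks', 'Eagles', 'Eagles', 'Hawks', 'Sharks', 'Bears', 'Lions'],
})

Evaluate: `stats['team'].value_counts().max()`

value_counts of team:
team
Eagles    3
Hawks     3
Bears     2
Wolves    2
Lions     2
Sharks    1
Name: count, dtype: int64
Then the max of the resulting series: 3

3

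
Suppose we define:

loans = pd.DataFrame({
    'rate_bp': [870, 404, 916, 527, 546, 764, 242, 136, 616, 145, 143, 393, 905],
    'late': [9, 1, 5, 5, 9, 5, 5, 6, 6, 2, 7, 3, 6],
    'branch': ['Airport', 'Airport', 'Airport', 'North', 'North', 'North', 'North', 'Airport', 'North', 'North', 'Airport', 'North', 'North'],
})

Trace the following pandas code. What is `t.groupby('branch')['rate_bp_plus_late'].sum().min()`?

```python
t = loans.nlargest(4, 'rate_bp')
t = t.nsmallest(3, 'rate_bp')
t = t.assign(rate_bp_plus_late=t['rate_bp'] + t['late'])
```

879

take 4 rows with largest rate_bp:
    rate_bp  late   branch
2       916     5  Airport
12      905     6    North
0       870     9  Airport
5       764     5    North
take 3 rows with smallest rate_bp:
    rate_bp  late   branch
5       764     5    North
0       870     9  Airport
12      905     6    North
add column rate_bp_plus_late = t['rate_bp'] + t['late']:
    rate_bp  late   branch  rate_bp_plus_late
5       764     5    North                769
0       870     9  Airport                879
12      905     6    North                911
group by branch, sum of rate_bp_plus_late:
branch
Airport     879
North      1680
Name: rate_bp_plus_late, dtype: int64
min of the resulting series → 879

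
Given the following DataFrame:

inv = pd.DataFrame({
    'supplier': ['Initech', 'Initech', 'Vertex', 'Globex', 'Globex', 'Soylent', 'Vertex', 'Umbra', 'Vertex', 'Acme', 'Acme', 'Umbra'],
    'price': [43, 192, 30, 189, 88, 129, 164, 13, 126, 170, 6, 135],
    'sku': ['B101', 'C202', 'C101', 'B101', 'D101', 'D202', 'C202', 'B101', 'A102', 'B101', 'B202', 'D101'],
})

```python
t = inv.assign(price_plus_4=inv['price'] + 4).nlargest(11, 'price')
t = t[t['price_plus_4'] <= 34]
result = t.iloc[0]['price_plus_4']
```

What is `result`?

34

add column price_plus_4 = inv['price'] + 4:
   supplier  price   sku  price_plus_4
0   Initech     43  B101            47
1   Initech    192  C202           196
2    Vertex     30  C101            34
3    Globex    189  B101           193
4    Globex     88  D101            92
5   Soylent    129  D202           133
6    Vertex    164  C202           168
7     Umbra     13  B101            17
8    Vertex    126  A102           130
9      Acme    170  B101           174
10     Acme      6  B202            10
11    Umbra    135  D101           139
take 11 rows with largest price:
   supplier  price   sku  price_plus_4
1   Initech    192  C202           196
3    Globex    189  B101           193
9      Acme    170  B101           174
6    Vertex    164  C202           168
11    Umbra    135  D101           139
5   Soylent    129  D202           133
8    Vertex    126  A102           130
4    Globex     88  D101            92
0   Initech     43  B101            47
2    Vertex     30  C101            34
7     Umbra     13  B101            17
filter rows where price_plus_4 <= 34:
  supplier  price   sku  price_plus_4
2   Vertex     30  C101            34
7    Umbra     13  B101            17
The value at position 0, column 'price_plus_4' is 34.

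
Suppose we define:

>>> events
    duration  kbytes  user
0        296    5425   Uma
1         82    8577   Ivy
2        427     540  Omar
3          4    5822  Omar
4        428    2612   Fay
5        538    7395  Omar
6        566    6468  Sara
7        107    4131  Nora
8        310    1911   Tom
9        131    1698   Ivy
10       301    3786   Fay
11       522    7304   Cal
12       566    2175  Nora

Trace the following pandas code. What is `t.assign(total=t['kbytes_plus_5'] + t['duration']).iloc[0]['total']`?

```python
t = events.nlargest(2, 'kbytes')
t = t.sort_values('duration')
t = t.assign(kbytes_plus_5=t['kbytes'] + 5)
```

8664

take 2 rows with largest kbytes:
   duration  kbytes  user
1        82    8577   Ivy
5       538    7395  Omar
sort by duration:
   duration  kbytes  user
1        82    8577   Ivy
5       538    7395  Omar
add column kbytes_plus_5 = t['kbytes'] + 5:
   duration  kbytes  user  kbytes_plus_5
1        82    8577   Ivy           8582
5       538    7395  Omar           7400
add column total = t['kbytes_plus_5'] + t['duration']:
   duration  kbytes  user  kbytes_plus_5  total
1        82    8577   Ivy           8582   8664
5       538    7395  Omar           7400   7938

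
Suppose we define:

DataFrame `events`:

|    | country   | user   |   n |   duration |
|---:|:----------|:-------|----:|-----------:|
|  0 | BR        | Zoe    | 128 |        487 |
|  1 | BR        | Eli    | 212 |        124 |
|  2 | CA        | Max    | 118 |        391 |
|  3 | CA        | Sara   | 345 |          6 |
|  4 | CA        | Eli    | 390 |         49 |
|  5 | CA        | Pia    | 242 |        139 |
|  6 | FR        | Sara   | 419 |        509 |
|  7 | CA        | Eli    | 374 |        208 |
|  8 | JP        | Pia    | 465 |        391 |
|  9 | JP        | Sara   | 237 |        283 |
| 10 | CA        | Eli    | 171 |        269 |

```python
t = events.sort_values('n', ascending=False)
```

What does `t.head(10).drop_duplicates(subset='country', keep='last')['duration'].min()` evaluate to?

269

sort by n descending:
   country  user    n  duration
8       JP   Pia  465       391
6       FR  Sara  419       509
4       CA   Eli  390        49
7       CA   Eli  374       208
3       CA  Sara  345         6
5       CA   Pia  242       139
9       JP  Sara  237       283
1       BR   Eli  212       124
10      CA   Eli  171       269
0       BR   Zoe  128       487
2       CA   Max  118       391
take first 10 rows:
   country  user    n  duration
8       JP   Pia  465       391
6       FR  Sara  419       509
4       CA   Eli  390        49
7       CA   Eli  374       208
3       CA  Sara  345         6
5       CA   Pia  242       139
9       JP  Sara  237       283
1       BR   Eli  212       124
10      CA   Eli  171       269
0       BR   Zoe  128       487
drop duplicate country (keep=last):
   country  user    n  duration
6       FR  Sara  419       509
9       JP  Sara  237       283
10      CA   Eli  171       269
0       BR   Zoe  128       487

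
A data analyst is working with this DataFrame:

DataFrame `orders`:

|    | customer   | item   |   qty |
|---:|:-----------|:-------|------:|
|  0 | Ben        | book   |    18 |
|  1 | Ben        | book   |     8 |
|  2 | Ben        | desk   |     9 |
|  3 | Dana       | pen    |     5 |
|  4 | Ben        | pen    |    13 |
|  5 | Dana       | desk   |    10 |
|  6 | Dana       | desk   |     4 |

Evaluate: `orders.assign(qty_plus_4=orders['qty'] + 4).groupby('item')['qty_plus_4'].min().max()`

12

add column qty_plus_4 = orders['qty'] + 4:
  customer  item  qty  qty_plus_4
0      Ben  book   18          22
1      Ben  book    8          12
2      Ben  desk    9          13
3     Dana   pen    5           9
4      Ben   pen   13          17
5     Dana  desk   10          14
6     Dana  desk    4           8
group by item, min of qty_plus_4:
item
book    12
desk     8
pen      9
Name: qty_plus_4, dtype: int64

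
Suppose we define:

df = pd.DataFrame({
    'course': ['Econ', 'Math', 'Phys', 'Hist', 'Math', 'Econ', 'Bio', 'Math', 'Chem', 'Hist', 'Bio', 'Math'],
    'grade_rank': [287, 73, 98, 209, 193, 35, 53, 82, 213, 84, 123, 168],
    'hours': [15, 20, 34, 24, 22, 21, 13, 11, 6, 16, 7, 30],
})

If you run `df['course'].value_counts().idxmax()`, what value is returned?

value_counts of course:
course
Math    4
Econ    2
Hist    2
Bio     2
Phys    1
Chem    1
Name: count, dtype: int64
Reading off the label with the largest value, we get Math.

Math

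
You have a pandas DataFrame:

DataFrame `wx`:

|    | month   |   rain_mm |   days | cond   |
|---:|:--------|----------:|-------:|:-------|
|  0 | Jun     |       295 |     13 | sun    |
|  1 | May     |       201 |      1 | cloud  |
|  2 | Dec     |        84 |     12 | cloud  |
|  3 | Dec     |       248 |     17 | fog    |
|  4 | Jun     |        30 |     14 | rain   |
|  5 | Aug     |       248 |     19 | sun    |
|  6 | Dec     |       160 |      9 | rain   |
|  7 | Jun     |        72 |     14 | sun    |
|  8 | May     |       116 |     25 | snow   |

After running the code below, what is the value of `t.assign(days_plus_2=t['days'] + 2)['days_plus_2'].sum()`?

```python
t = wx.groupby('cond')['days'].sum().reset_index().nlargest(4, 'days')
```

group by cond, sum of days:
cond
cloud    13
fog      17
rain     23
snow     25
sun      46
Name: days, dtype: int64
reset_index():
    cond  days
0  cloud    13
1    fog    17
2   rain    23
3   snow    25
4    sun    46
take 4 rows with largest days:
   cond  days
4   sun    46
3  snow    25
2  rain    23
1   fog    17
add column days_plus_2 = t['days'] + 2:
   cond  days  days_plus_2
4   sun    46           48
3  snow    25           27
2  rain    23           25
1   fog    17           19
Taking the sum of column 'days_plus_2' gives 119.

119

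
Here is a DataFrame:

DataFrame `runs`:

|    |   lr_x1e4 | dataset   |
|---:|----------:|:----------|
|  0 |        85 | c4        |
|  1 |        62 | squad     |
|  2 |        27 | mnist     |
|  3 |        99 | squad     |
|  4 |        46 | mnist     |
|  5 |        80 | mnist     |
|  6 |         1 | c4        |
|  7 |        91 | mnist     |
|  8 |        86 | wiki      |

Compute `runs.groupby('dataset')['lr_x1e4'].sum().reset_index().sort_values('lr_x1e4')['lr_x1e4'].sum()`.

group by dataset, sum of lr_x1e4:
dataset
c4        86
mnist    244
squad    161
wiki      86
Name: lr_x1e4, dtype: int64
reset_index():
  dataset  lr_x1e4
0      c4       86
1   mnist      244
2   squad      161
3    wiki       86
sort by lr_x1e4:
  dataset  lr_x1e4
0      c4       86
3    wiki       86
2   squad      161
1   mnist      244
So sum() = 577.

577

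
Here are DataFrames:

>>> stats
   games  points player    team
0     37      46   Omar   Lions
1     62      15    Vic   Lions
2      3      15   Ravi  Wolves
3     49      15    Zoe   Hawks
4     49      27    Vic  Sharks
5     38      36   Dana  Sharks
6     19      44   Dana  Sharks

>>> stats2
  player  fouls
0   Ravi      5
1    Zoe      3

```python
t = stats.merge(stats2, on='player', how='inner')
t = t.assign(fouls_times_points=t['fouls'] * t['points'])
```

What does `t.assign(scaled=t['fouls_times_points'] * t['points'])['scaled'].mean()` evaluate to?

merge on 'player' (how='inner') → 2 rows:
   games  points player    team  fouls
0      3      15   Ravi  Wolves      5
1     49      15    Zoe   Hawks      3
add column fouls_times_points = t['fouls'] * t['points']:
   games  points player    team  fouls  fouls_times_points
0      3      15   Ravi  Wolves      5                  75
1     49      15    Zoe   Hawks      3                  45
add column scaled = t['fouls_times_points'] * t['points']:
   games  points player    team  fouls  fouls_times_points  scaled
0      3      15   Ravi  Wolves      5                  75    1125
1     49      15    Zoe   Hawks      3                  45     675
So mean() = 900.0.

900.0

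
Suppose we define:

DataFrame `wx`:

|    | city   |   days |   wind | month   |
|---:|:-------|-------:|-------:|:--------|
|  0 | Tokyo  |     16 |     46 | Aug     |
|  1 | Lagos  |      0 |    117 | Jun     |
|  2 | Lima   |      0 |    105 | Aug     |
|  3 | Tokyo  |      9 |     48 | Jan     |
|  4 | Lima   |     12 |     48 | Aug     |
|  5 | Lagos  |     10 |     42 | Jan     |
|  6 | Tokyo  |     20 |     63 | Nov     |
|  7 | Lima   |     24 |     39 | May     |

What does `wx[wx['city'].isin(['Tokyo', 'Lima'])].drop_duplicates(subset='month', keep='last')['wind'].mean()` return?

filter rows where city in ['Tokyo', 'Lima']:
    city  days  wind month
0  Tokyo    16    46   Aug
2   Lima     0   105   Aug
3  Tokyo     9    48   Jan
4   Lima    12    48   Aug
6  Tokyo    20    63   Nov
7   Lima    24    39   May
drop duplicate month (keep=last):
    city  days  wind month
3  Tokyo     9    48   Jan
4   Lima    12    48   Aug
6  Tokyo    20    63   Nov
7   Lima    24    39   May

49.5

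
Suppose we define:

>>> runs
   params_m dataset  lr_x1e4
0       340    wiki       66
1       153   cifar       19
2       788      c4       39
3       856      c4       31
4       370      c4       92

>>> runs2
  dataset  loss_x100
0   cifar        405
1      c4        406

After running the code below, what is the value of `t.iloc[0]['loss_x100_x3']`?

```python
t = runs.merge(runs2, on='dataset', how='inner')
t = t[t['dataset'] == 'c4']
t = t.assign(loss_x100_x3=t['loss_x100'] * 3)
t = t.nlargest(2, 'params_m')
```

merge on 'dataset' (how='inner') → 4 rows:
   params_m dataset  lr_x1e4  loss_x100
0       153   cifar       19        405
1       788      c4       39        406
2       856      c4       31        406
3       370      c4       92        406
filter rows where dataset == 'c4':
   params_m dataset  lr_x1e4  loss_x100
1       788      c4       39        406
2       856      c4       31        406
3       370      c4       92        406
add column loss_x100_x3 = t['loss_x100'] * 3:
   params_m dataset  lr_x1e4  loss_x100  loss_x100_x3
1       788      c4       39        406          1218
2       856      c4       31        406          1218
3       370      c4       92        406          1218
take 2 rows with largest params_m:
   params_m dataset  lr_x1e4  loss_x100  loss_x100_x3
2       856      c4       31        406          1218
1       788      c4       39        406          1218
Reading off the value at position 0, column 'loss_x100_x3', we get 1218.

1218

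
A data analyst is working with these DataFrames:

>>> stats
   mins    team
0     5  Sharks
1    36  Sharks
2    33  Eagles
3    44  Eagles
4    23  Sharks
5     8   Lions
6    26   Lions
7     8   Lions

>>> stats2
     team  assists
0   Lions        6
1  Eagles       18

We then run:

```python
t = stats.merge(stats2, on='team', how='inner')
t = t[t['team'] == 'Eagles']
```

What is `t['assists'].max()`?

18

merge on 'team' (how='inner') → 5 rows:
   mins    team  assists
0    33  Eagles       18
1    44  Eagles       18
2     8   Lions        6
3    26   Lions        6
4     8   Lions        6
filter rows where team == 'Eagles':
   mins    team  assists
0    33  Eagles       18
1    44  Eagles       18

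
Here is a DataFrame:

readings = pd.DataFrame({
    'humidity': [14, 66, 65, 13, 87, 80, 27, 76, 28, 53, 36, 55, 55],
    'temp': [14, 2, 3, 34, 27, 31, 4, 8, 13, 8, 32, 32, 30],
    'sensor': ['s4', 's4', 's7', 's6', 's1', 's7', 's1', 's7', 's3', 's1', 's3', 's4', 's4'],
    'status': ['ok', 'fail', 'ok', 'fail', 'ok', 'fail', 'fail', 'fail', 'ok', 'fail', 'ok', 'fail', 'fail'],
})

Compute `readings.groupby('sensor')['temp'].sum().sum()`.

group by sensor, sum of temp:
sensor
s1    39
s3    45
s4    78
s6    34
s7    42
Name: temp, dtype: int64
Finally, sum of the resulting series = 238.

238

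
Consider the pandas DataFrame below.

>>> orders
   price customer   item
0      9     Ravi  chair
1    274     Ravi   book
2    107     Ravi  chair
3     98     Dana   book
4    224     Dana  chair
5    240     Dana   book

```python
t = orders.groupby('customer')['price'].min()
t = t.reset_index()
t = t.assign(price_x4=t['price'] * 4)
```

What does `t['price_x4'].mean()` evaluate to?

group by customer, min of price:
customer
Dana    98
Ravi     9
Name: price, dtype: int64
reset_index():
  customer  price
0     Dana     98
1     Ravi      9
add column price_x4 = t['price'] * 4:
  customer  price  price_x4
0     Dana     98       392
1     Ravi      9        36

214.0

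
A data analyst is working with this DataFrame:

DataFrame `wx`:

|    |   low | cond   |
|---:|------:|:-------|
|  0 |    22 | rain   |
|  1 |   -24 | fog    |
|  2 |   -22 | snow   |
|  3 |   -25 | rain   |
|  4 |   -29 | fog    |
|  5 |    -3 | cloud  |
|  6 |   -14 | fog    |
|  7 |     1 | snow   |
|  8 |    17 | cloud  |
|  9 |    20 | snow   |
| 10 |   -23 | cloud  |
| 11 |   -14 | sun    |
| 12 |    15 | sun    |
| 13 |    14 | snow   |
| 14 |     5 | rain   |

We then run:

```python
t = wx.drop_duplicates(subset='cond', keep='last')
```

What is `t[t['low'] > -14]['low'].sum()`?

34

drop duplicate cond (keep=last):
    low   cond
6   -14    fog
10  -23  cloud
12   15    sun
13   14   snow
14    5   rain
filter rows where low > -14:
    low  cond
12   15   sun
13   14  snow
14    5  rain
Finally, sum of column 'low' = 34.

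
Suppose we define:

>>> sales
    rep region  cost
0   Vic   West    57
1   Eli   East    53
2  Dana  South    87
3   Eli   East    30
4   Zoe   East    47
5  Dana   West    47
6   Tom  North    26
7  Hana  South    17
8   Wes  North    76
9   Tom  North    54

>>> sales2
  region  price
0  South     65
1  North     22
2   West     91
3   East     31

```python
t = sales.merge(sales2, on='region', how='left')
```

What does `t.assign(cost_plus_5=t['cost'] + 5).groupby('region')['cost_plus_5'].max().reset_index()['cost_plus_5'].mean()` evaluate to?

merge on 'region' (how='left') → 10 rows:
    rep region  cost  price
0   Vic   West    57     91
1   Eli   East    53     31
2  Dana  South    87     65
3   Eli   East    30     31
4   Zoe   East    47     31
5  Dana   West    47     91
6   Tom  North    26     22
7  Hana  South    17     65
8   Wes  North    76     22
9   Tom  North    54     22
add column cost_plus_5 = t['cost'] + 5:
    rep region  cost  price  cost_plus_5
0   Vic   West    57     91           62
1   Eli   East    53     31           58
2  Dana  South    87     65           92
3   Eli   East    30     31           35
4   Zoe   East    47     31           52
5  Dana   West    47     91           52
6   Tom  North    26     22           31
7  Hana  South    17     65           22
8   Wes  North    76     22           81
9   Tom  North    54     22           59
group by region, max of cost_plus_5:
region
East     58
North    81
South    92
West     62
Name: cost_plus_5, dtype: int64
reset_index():
  region  cost_plus_5
0   East           58
1  North           81
2  South           92
3   West           62
Reading off the mean of column 'cost_plus_5', we get 73.25.

73.25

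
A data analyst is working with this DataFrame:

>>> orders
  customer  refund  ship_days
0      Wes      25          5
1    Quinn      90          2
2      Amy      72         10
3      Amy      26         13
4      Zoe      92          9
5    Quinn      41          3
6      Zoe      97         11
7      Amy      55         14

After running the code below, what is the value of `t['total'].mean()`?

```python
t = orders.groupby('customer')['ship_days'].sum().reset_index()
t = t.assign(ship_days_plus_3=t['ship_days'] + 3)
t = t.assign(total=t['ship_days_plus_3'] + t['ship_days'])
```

group by customer, sum of ship_days:
customer
Amy      37
Quinn     5
Wes       5
Zoe      20
Name: ship_days, dtype: int64
reset_index():
  customer  ship_days
0      Amy         37
1    Quinn          5
2      Wes          5
3      Zoe         20
add column ship_days_plus_3 = t['ship_days'] + 3:
  customer  ship_days  ship_days_plus_3
0      Amy         37                40
1    Quinn          5                 8
2      Wes          5                 8
3      Zoe         20                23
add column total = t['ship_days_plus_3'] + t['ship_days']:
  customer  ship_days  ship_days_plus_3  total
0      Amy         37                40     77
1    Quinn          5                 8     13
2      Wes          5                 8     13
3      Zoe         20                23     43
mean of column 'total' → 36.5

36.5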